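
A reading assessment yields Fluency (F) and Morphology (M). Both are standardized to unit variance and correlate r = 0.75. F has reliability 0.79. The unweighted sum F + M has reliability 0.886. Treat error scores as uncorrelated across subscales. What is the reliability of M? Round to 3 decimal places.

Var(F+M) = 2 + 2·0.75 = 3.500.
True-score variance = ρ_F + ρ_M + 2·0.75, so 0.886 = (0.79 + ρ_M + 1.50) / 3.500.
ρ_M = 0.886·3.500 − 0.79 − 1.50 = 0.811.

0.811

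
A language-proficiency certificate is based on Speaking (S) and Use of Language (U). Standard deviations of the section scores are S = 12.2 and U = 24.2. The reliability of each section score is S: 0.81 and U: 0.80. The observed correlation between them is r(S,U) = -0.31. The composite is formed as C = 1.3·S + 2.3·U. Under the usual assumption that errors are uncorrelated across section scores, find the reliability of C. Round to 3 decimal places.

0.762

Var(C) = 1.3²·12.2² + 2.3²·24.2² + 2·[2.99·12.2·24.2·(-0.31)] = 3349.58 − 547.316 = 2802.26.
Because errors are independent across components, Cov(Tᵢ,Tⱼ) = Cov(Xᵢ,Xⱼ); the off-diagonal part of the true-score variance is the same as above.
True-score variance = [1.3²·12.2²·0.81 + 2.3²·24.2²·0.80] − 547.316 = 2682.18 − 547.316 = 2134.86.
Reliability = 2134.86 / 2802.26 = 0.762.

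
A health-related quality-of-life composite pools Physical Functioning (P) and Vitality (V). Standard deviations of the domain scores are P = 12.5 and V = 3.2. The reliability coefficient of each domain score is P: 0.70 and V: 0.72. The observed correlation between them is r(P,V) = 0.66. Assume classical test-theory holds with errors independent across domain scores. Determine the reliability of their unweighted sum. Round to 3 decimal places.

0.773

Var(P+V) = 12.5² + 3.2² + 2·[12.5·3.2·0.66] = 166.49 + 52.8 = 219.29.
With uncorrelated errors the cross-covariances are all true-score covariance, so they carry over unchanged; only the diagonal terms shrink to ρᵢσᵢ².
True-score variance = [12.5²·0.70 + 3.2²·0.72] + 52.8 = 116.748 + 52.8 = 169.548.
Reliability = 169.548 / 219.29 = 0.773.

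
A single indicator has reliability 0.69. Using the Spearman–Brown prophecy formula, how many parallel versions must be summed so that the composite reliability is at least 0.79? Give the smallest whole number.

k ≥ ρ*(1−ρ₁)/(ρ₁(1−ρ*)) = 0.79·0.31 / (0.69·0.21) = 1.690.
Smallest integer k = 2.

2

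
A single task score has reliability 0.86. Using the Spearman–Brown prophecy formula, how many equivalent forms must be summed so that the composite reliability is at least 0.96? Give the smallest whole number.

k ≥ ρ*(1−ρ₁)/(ρ₁(1−ρ*)) = 0.96·0.14 / (0.86·0.04) = 3.907.
Smallest integer k = 4.

4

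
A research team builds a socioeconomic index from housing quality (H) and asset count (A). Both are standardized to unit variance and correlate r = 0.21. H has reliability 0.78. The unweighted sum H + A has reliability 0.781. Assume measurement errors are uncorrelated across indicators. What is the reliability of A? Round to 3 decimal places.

Var(H+A) = 2 + 2·0.21 = 2.420.
True-score variance = ρ_H + ρ_A + 2·0.21, so 0.781 = (0.78 + ρ_A + 0.42) / 2.420.
ρ_A = 0.781·2.420 − 0.78 − 0.42 = 0.690.

0.690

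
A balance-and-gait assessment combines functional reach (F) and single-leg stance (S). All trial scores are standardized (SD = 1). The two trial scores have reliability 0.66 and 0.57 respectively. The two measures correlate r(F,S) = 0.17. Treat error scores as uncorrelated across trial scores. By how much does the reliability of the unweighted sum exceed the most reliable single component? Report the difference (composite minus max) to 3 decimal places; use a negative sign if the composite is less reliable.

0.011

Var(sum) = 2 + 0.34 = 2.34; true-score variance = 1.23 + 0.34 = 1.57; composite reliability = 0.6709.
Max component reliability = 0.6600.
Difference = 0.6709 − 0.6600 = 0.011.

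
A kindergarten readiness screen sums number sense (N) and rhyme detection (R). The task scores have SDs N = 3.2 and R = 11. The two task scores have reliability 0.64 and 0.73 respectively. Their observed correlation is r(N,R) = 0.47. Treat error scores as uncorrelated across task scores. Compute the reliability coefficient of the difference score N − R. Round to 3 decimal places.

Var(N−R) = 3.2² + 11² − 2·3.2·11·0.47 = 131.24 − 33.088 = 98.152.
Under uncorrelated errors the observed covariances equal the true-score covariances, so only the own-variance terms attenuate.
True-score variance = [3.2²·0.64 + 11²·0.73] − 33.088 = 94.8836 − 33.088 = 61.7956.
Reliability = 61.7956 / 98.152 = 0.630.

0.630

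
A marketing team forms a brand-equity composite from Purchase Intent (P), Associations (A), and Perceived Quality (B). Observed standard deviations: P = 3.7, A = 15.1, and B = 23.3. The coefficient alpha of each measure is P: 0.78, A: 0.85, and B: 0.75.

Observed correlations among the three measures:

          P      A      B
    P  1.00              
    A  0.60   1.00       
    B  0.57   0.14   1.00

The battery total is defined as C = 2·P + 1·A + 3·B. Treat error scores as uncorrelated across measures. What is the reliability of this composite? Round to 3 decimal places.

Var(C) = 2²·3.7² + 15.1² + 3²·23.3² + 2·[2·3.7·15.1·0.60 + 6·3.7·23.3·0.57 + 3·15.1·23.3·0.14] = 5168.78 + 1019.3 = 6188.08.
With uncorrelated errors the cross-covariances are all true-score covariance, so they carry over unchanged; only the diagonal terms shrink to ρᵢσᵢ².
True-score variance = [2²·3.7²·0.78 + 15.1²·0.85 + 3²·23.3²·0.75] + 1019.3 = 3901.03 + 1019.3 = 4920.33.
Reliability = 4920.33 / 6188.08 = 0.795.

0.795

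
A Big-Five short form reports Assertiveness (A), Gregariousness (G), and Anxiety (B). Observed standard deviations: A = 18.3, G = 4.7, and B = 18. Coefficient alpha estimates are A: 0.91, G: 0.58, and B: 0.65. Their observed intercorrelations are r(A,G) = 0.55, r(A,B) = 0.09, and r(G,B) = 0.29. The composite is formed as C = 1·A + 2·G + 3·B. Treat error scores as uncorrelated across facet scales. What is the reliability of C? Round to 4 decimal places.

Var(C) = 18.3² + 2²·4.7² + 3²·18² + 2·[2·18.3·4.7·0.55 + 3·18.3·18·0.09 + 6·4.7·18·0.29] = 3339.25 + 661.506 = 4000.76.
Because errors are independent across components, Cov(Tᵢ,Tⱼ) = Cov(Xᵢ,Xⱼ); the off-diagonal part of the true-score variance is the same as above.
True-score variance = [18.3²·0.91 + 2²·4.7²·0.58 + 3²·18²·0.65] + 661.506 = 2251.4 + 661.506 = 2912.9.
Reliability = 2912.9 / 4000.76 = 0.7281.

0.7281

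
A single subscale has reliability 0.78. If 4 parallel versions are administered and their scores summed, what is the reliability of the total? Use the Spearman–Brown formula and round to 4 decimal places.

ρ_k = kρ / (1 + (k−1)ρ) = 4·0.78 / (1 + 3·0.78) = 3.120 / 3.340 = 0.9341.

0.9341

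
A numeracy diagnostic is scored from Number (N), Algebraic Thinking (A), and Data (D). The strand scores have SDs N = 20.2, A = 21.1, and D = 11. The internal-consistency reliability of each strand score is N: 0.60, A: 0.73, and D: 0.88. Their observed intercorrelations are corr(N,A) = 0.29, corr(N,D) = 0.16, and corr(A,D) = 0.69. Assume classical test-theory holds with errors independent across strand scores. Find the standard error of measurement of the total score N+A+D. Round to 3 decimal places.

Var(total) = 974.25 + 638.61 = 1612.86.
True-score variance = 676.307 + 638.61 = 1314.92, so reliability = 0.8153.
Error variance = 1612.86 − 1314.92 = 297.943; SEM = √297.943 = 17.261.

17.261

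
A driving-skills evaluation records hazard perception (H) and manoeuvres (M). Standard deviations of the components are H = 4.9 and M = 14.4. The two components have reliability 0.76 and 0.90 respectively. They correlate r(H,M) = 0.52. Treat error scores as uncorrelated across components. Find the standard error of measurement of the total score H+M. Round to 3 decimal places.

Var(total) = 231.37 + 73.3824 = 304.752.
True-score variance = 204.872 + 73.3824 = 278.254, so reliability = 0.9130.
Error variance = 304.752 − 278.254 = 26.4984; SEM = √26.4984 = 5.148.

5.148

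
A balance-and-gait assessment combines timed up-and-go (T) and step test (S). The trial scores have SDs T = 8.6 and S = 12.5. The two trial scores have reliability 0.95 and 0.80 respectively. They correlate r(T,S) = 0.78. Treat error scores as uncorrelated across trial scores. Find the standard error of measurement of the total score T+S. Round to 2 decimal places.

5.91

Var(total) = 230.21 + 167.7 = 397.91.
True-score variance = 195.262 + 167.7 = 362.962, so reliability = 0.9122.
Error variance = 397.91 − 362.962 = 34.948; SEM = √34.948 = 5.91.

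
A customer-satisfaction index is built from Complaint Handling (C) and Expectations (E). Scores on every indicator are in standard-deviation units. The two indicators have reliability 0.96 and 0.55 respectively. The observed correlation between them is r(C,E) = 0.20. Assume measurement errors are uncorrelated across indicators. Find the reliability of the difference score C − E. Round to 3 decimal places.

Var(C−E) = 1 + 1 − 2·0.20 = 2 − 0.4 = 1.6.
Because errors are independent across components, Cov(Tᵢ,Tⱼ) = Cov(Xᵢ,Xⱼ); the off-diagonal part of the true-score variance is the same as above.
True-score variance = [0.96 + 0.55] − 0.4 = 1.51 − 0.4 = 1.11.
Reliability = 1.11 / 1.6 = 0.694.

0.694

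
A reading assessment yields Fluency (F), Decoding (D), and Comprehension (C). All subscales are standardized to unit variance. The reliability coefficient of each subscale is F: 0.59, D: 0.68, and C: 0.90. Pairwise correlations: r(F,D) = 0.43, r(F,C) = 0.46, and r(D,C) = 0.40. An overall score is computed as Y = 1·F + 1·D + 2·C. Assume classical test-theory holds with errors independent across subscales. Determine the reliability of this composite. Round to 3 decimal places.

Var(Y) = 1 + 1 + 2² + 2·[0.43 + 2·0.46 + 2·0.40] = 6 + 4.3 = 10.3.
Under uncorrelated errors the observed covariances equal the true-score covariances, so only the own-variance terms attenuate.
True-score variance = [0.59 + 0.68 + 2²·0.90] + 4.3 = 4.87 + 4.3 = 9.17.
Reliability = 9.17 / 10.3 = 0.890.

0.890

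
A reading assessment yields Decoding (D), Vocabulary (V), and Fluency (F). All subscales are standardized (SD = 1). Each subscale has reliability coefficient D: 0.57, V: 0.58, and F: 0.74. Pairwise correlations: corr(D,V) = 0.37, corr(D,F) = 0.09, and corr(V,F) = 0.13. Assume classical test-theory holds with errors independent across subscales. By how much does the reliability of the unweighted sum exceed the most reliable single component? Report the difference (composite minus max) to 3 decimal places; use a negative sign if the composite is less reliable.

Var(sum) = 3 + 1.18 = 4.18; true-score variance = 1.89 + 1.18 = 3.07; composite reliability = 0.7344.
Max component reliability = 0.7400.
Difference = 0.7344 − 0.7400 = -0.006.

-0.006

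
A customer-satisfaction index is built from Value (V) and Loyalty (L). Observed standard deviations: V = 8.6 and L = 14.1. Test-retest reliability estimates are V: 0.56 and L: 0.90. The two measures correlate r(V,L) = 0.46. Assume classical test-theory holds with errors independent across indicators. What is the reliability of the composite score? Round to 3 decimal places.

0.864

Var(V+L) = 8.6² + 14.1² + 2·[8.6·14.1·0.46] = 272.77 + 111.559 = 384.329.
Under uncorrelated errors the observed covariances equal the true-score covariances, so only the own-variance terms attenuate.
True-score variance = [8.6²·0.56 + 14.1²·0.90] + 111.559 = 220.347 + 111.559 = 331.906.
Reliability = 331.906 / 384.329 = 0.864.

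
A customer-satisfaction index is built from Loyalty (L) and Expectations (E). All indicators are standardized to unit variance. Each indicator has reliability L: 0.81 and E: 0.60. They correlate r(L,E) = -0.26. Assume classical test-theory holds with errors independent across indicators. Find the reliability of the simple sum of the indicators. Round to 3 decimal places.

Var(L+E) = 2 + 2·[(-0.26)] = 2 − 0.52 = 1.48.
Under uncorrelated errors the observed covariances equal the true-score covariances, so only the own-variance terms attenuate.
True-score variance = [0.81 + 0.60] − 0.52 = 1.41 − 0.52 = 0.89.
Reliability = 0.89 / 1.48 = 0.601.

0.601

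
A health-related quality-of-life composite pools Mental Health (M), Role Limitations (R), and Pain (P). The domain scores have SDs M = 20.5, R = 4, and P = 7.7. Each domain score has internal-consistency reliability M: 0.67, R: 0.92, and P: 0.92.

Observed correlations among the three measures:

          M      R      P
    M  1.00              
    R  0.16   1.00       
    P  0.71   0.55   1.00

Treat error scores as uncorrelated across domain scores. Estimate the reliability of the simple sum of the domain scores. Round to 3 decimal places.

Var(M+R+P) = 20.5² + 4² + 7.7² + 2·[20.5·4·0.16 + 20.5·7.7·0.71 + 4·7.7·0.55] = 495.54 + 284.267 = 779.807.
With uncorrelated errors the cross-covariances are all true-score covariance, so they carry over unchanged; only the diagonal terms shrink to ρᵢσᵢ².
True-score variance = [20.5²·0.67 + 4²·0.92 + 7.7²·0.92] + 284.267 = 350.834 + 284.267 = 635.101.
Reliability = 635.101 / 779.807 = 0.814.

0.814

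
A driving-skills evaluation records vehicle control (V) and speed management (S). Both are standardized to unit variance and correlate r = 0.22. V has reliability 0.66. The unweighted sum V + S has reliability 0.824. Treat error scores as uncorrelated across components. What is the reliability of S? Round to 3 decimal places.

0.911

Var(V+S) = 2 + 2·0.22 = 2.440.
True-score variance = ρ_V + ρ_S + 2·0.22, so 0.824 = (0.66 + ρ_S + 0.44) / 2.440.
ρ_S = 0.824·2.440 − 0.66 − 0.44 = 0.911.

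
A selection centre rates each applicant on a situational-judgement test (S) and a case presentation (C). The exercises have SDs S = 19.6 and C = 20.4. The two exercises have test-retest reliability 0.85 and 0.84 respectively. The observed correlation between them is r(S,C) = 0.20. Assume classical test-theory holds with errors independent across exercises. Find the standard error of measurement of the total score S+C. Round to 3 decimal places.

Var(total) = 800.32 + 159.936 = 960.256.
True-score variance = 676.11 + 159.936 = 836.046, so reliability = 0.8706.
Error variance = 960.256 − 836.046 = 124.21; SEM = √124.21 = 11.145.

11.145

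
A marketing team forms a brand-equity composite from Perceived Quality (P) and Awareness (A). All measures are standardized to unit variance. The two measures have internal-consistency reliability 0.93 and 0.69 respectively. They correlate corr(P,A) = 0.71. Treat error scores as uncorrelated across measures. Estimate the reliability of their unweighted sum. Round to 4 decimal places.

0.8889

Var(P+A) = 2 + 2·[0.71] = 2 + 1.42 = 3.42.
Under uncorrelated errors the observed covariances equal the true-score covariances, so only the own-variance terms attenuate.
True-score variance = [0.93 + 0.69] + 1.42 = 1.62 + 1.42 = 3.04.
Reliability = 3.04 / 3.42 = 0.8889.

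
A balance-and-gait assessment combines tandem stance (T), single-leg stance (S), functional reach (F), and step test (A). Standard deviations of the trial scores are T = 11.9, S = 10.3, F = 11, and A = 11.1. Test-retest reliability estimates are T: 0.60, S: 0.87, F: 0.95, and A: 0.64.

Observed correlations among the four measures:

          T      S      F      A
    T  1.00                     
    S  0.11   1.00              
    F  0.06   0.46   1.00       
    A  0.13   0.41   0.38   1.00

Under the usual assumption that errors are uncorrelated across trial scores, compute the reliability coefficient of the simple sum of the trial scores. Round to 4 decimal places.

0.8594

Var(T+S+F+A) = 11.9² + 10.3² + 11² + 11.1² + 2·[11.9·10.3·0.11 + 11.9·11·0.06 + 11.9·11.1·0.13 + 10.3·11·0.46 + 10.3·11.1·0.41 + 11·11.1·0.38] = 491.91 + 367.799 = 859.709.
Under uncorrelated errors the observed covariances equal the true-score covariances, so only the own-variance terms attenuate.
True-score variance = [11.9²·0.60 + 10.3²·0.87 + 11²·0.95 + 11.1²·0.64] + 367.799 = 371.069 + 367.799 = 738.868.
Reliability = 738.868 / 859.709 = 0.8594.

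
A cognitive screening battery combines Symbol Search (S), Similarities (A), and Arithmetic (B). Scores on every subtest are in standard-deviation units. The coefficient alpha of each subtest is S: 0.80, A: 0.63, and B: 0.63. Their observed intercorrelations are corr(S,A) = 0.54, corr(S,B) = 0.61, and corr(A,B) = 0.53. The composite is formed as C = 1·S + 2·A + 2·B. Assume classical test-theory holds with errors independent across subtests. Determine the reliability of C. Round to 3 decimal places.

Var(C) = 1 + 2² + 2² + 2·[2·0.54 + 2·0.61 + 4·0.53] = 9 + 8.84 = 17.84.
Under uncorrelated errors the observed covariances equal the true-score covariances, so only the own-variance terms attenuate.
True-score variance = [0.80 + 2²·0.63 + 2²·0.63] + 8.84 = 5.84 + 8.84 = 14.68.
Reliability = 14.68 / 17.84 = 0.823.

0.823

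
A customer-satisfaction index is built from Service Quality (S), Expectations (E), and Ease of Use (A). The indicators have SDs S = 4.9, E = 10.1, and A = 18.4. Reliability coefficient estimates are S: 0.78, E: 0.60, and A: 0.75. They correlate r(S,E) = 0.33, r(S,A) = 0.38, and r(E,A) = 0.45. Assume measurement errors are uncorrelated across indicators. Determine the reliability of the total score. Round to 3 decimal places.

0.822

Var(S+E+A) = 4.9² + 10.1² + 18.4² + 2·[4.9·10.1·0.33 + 4.9·18.4·0.38 + 10.1·18.4·0.45] = 464.58 + 268.441 = 733.021.
Because errors are independent across components, Cov(Tᵢ,Tⱼ) = Cov(Xᵢ,Xⱼ); the off-diagonal part of the true-score variance is the same as above.
True-score variance = [4.9²·0.78 + 10.1²·0.60 + 18.4²·0.75] + 268.441 = 333.854 + 268.441 = 602.295.
Reliability = 602.295 / 733.021 = 0.822.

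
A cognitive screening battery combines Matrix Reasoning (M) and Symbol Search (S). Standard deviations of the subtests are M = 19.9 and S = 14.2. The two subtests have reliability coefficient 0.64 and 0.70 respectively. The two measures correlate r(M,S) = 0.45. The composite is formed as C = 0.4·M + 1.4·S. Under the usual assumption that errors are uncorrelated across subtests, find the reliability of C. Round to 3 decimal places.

0.765

Var(C) = 0.4²·19.9² + 1.4²·14.2² + 2·[0.56·19.9·14.2·0.45] = 458.576 + 142.42 = 600.996.
Because errors are independent across components, Cov(Tᵢ,Tⱼ) = Cov(Xᵢ,Xⱼ); the off-diagonal part of the true-score variance is the same as above.
True-score variance = [0.4²·19.9²·0.64 + 1.4²·14.2²·0.70] + 142.42 = 317.202 + 142.42 = 459.622.
Reliability = 459.622 / 600.996 = 0.765.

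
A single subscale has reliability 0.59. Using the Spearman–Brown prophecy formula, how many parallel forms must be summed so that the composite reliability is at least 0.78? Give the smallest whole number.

3

k ≥ ρ*(1−ρ₁)/(ρ₁(1−ρ*)) = 0.78·0.41 / (0.59·0.22) = 2.464.
Smallest integer k = 3.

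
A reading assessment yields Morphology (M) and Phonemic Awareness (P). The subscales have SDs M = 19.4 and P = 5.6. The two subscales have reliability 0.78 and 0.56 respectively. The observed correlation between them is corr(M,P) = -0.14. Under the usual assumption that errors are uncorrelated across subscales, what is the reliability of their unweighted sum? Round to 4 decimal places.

Var(M+P) = 19.4² + 5.6² + 2·[19.4·5.6·(-0.14)] = 407.72 − 30.4192 = 377.301.
With uncorrelated errors the cross-covariances are all true-score covariance, so they carry over unchanged; only the diagonal terms shrink to ρᵢσᵢ².
True-score variance = [19.4²·0.78 + 5.6²·0.56] − 30.4192 = 311.122 − 30.4192 = 280.703.
Reliability = 280.703 / 377.301 = 0.7440.

0.7440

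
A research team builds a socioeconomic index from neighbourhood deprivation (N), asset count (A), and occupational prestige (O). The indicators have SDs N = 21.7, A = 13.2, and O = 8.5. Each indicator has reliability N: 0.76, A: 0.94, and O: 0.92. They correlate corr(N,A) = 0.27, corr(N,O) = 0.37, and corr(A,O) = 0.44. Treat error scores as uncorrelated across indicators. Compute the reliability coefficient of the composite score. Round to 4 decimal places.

0.8833

Var(N+A+O) = 21.7² + 13.2² + 8.5² + 2·[21.7·13.2·0.27 + 21.7·8.5·0.37 + 13.2·8.5·0.44] = 717.38 + 389.907 = 1107.29.
Because errors are independent across components, Cov(Tᵢ,Tⱼ) = Cov(Xᵢ,Xⱼ); the off-diagonal part of the true-score variance is the same as above.
True-score variance = [21.7²·0.76 + 13.2²·0.94 + 8.5²·0.92] + 389.907 = 588.132 + 389.907 = 978.039.
Reliability = 978.039 / 1107.29 = 0.8833.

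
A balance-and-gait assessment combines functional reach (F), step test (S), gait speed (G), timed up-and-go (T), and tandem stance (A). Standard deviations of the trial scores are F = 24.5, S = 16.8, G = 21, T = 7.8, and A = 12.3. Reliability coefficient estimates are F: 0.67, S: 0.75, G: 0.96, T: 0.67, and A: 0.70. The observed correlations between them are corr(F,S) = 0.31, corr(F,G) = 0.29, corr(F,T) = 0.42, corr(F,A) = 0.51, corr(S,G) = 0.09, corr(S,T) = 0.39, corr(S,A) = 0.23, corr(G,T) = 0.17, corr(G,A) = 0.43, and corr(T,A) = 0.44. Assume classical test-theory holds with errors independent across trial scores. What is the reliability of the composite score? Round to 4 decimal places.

Var(F+S+G+T+A) = 24.5² + 16.8² + 21² + 7.8² + 12.3² + 2·[24.5·16.8·0.31 + 24.5·21·0.29 + 24.5·7.8·0.42 + 24.5·12.3·0.51 + 16.8·21·0.09 + 16.8·7.8·0.39 + 16.8·12.3·0.23 + 21·7.8·0.17 + 21·12.3·0.43 + 7.8·12.3·0.44] = 1535.62 + 1644.53 = 3180.15.
With uncorrelated errors the cross-covariances are all true-score covariance, so they carry over unchanged; only the diagonal terms shrink to ρᵢσᵢ².
True-score variance = [24.5²·0.67 + 16.8²·0.75 + 21²·0.96 + 7.8²·0.67 + 12.3²·0.70] + 1644.53 = 1183.87 + 1644.53 = 2828.4.
Reliability = 2828.4 / 3180.15 = 0.8894.

0.8894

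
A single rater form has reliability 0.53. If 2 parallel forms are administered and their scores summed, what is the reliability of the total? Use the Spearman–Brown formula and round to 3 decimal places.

0.693

ρ_k = kρ / (1 + (k−1)ρ) = 2·0.53 / (1 + 1·0.53) = 1.060 / 1.530 = 0.693.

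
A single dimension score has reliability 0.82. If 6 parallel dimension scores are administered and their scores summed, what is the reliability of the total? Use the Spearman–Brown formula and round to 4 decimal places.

0.9647

ρ_k = kρ / (1 + (k−1)ρ) = 6·0.82 / (1 + 5·0.82) = 4.920 / 5.100 = 0.9647.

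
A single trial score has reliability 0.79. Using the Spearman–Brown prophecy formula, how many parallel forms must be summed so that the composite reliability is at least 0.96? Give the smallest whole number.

7

k ≥ ρ*(1−ρ₁)/(ρ₁(1−ρ*)) = 0.96·0.21 / (0.79·0.04) = 6.380.
Smallest integer k = 7.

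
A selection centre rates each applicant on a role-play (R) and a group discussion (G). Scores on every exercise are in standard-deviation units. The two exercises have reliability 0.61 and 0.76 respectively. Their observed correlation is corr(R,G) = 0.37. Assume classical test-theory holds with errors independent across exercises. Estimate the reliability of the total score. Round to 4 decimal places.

0.7701

Var(R+G) = 2 + 2·[0.37] = 2 + 0.74 = 2.74.
With uncorrelated errors the cross-covariances are all true-score covariance, so they carry over unchanged; only the diagonal terms shrink to ρᵢσᵢ².
True-score variance = [0.61 + 0.76] + 0.74 = 1.37 + 0.74 = 2.11.
Reliability = 2.11 / 2.74 = 0.7701.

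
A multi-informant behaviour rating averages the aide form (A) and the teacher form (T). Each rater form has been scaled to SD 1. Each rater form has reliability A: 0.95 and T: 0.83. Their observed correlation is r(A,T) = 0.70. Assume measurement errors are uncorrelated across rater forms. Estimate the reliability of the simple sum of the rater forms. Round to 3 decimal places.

0.935

Var(A+T) = 2 + 2·[0.70] = 2 + 1.4 = 3.4.
With uncorrelated errors the cross-covariances are all true-score covariance, so they carry over unchanged; only the diagonal terms shrink to ρᵢσᵢ².
True-score variance = [0.95 + 0.83] + 1.4 = 1.78 + 1.4 = 3.18.
Reliability = 3.18 / 3.4 = 0.935.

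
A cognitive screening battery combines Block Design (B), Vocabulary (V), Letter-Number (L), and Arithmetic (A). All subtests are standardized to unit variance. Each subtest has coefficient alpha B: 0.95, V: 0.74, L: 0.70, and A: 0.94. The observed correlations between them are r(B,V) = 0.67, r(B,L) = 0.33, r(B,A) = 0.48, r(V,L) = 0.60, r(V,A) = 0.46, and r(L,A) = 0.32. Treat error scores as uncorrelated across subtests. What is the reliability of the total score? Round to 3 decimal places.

0.931

Var(B+V+L+A) = 4 + 2·[0.67 + 0.33 + 0.48 + 0.60 + 0.46 + 0.32] = 4 + 5.72 = 9.72.
With uncorrelated errors the cross-covariances are all true-score covariance, so they carry over unchanged; only the diagonal terms shrink to ρᵢσᵢ².
True-score variance = [0.95 + 0.74 + 0.70 + 0.94] + 5.72 = 3.33 + 5.72 = 9.05.
Reliability = 9.05 / 9.72 = 0.931.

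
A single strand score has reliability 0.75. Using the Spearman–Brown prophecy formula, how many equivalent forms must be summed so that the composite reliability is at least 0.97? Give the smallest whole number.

11

k ≥ ρ*(1−ρ₁)/(ρ₁(1−ρ*)) = 0.97·0.25 / (0.75·0.03) = 10.778.
Smallest integer k = 11.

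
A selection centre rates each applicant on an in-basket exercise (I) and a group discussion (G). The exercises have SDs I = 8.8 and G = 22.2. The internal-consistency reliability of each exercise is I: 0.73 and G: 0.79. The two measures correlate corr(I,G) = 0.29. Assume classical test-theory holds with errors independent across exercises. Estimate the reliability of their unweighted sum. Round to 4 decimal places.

Var(I+G) = 8.8² + 22.2² + 2·[8.8·22.2·0.29] = 570.28 + 113.309 = 683.589.
Under uncorrelated errors the observed covariances equal the true-score covariances, so only the own-variance terms attenuate.
True-score variance = [8.8²·0.73 + 22.2²·0.79] + 113.309 = 445.875 + 113.309 = 559.184.
Reliability = 559.184 / 683.589 = 0.8180.

0.8180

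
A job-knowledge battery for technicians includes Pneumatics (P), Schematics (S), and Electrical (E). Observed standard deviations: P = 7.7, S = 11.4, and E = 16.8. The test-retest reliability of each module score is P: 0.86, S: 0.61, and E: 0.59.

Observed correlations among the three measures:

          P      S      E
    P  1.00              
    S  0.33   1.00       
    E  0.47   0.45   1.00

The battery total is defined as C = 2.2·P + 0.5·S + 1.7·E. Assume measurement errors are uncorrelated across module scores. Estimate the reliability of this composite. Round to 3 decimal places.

Var(C) = 2.2²·7.7² + 0.5²·11.4² + 1.7²·16.8² + 2·[1.1·7.7·11.4·0.33 + 3.74·7.7·16.8·0.47 + 0.85·11.4·16.8·0.45] = 1135.13 + 665.019 = 1800.15.
Because errors are independent across components, Cov(Tᵢ,Tⱼ) = Cov(Xᵢ,Xⱼ); the off-diagonal part of the true-score variance is the same as above.
True-score variance = [2.2²·7.7²·0.86 + 0.5²·11.4²·0.61 + 1.7²·16.8²·0.59] + 665.019 = 747.855 + 665.019 = 1412.87.
Reliability = 1412.87 / 1800.15 = 0.785.

0.785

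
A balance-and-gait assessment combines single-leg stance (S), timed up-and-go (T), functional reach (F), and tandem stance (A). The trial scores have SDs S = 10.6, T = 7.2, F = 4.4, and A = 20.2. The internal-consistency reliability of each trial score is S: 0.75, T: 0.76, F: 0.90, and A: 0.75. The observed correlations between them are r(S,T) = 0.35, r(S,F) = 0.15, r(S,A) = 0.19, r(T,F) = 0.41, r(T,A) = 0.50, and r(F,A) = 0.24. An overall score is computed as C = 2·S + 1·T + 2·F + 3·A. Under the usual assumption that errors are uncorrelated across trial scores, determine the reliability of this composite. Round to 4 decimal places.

Var(C) = 2²·10.6² + 7.2² + 2²·4.4² + 3²·20.2² + 2·[2·10.6·7.2·0.35 + 4·10.6·4.4·0.15 + 6·10.6·20.2·0.19 + 2·7.2·4.4·0.41 + 3·7.2·20.2·0.50 + 6·4.4·20.2·0.24] = 4251.08 + 1395.26 = 5646.34.
With uncorrelated errors the cross-covariances are all true-score covariance, so they carry over unchanged; only the diagonal terms shrink to ρᵢσᵢ².
True-score variance = [2²·10.6²·0.75 + 7.2²·0.76 + 2²·4.4²·0.90 + 3²·20.2²·0.75] + 1395.26 = 3200.44 + 1395.26 = 4595.7.
Reliability = 4595.7 / 5646.34 = 0.8139.

0.8139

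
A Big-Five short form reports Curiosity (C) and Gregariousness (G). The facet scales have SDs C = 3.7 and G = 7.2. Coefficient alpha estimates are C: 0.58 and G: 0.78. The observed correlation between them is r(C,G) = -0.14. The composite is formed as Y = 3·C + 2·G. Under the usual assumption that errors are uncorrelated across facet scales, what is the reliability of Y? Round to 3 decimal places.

Var(Y) = 3²·3.7² + 2²·7.2² + 2·[6·3.7·7.2·(-0.14)] = 330.57 − 44.7552 = 285.815.
Because errors are independent across components, Cov(Tᵢ,Tⱼ) = Cov(Xᵢ,Xⱼ); the off-diagonal part of the true-score variance is the same as above.
True-score variance = [3²·3.7²·0.58 + 2²·7.2²·0.78] − 44.7552 = 233.203 − 44.7552 = 188.447.
Reliability = 188.447 / 285.815 = 0.659.

0.659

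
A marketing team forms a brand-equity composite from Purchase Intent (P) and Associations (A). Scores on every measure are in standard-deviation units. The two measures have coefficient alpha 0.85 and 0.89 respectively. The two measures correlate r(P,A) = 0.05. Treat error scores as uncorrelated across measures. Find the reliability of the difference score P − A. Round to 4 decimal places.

0.8632

Var(P−A) = 1 + 1 − 2·0.05 = 2 − 0.1 = 1.9.
With uncorrelated errors the cross-covariances are all true-score covariance, so they carry over unchanged; only the diagonal terms shrink to ρᵢσᵢ².
True-score variance = [0.85 + 0.89] − 0.1 = 1.74 − 0.1 = 1.64.
Reliability = 1.64 / 1.9 = 0.8632.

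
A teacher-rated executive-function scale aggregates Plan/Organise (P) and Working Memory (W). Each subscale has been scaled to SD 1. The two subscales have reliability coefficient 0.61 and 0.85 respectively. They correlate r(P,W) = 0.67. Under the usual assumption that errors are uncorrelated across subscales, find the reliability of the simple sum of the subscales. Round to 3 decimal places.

Var(P+W) = 2 + 2·[0.67] = 2 + 1.34 = 3.34.
Under uncorrelated errors the observed covariances equal the true-score covariances, so only the own-variance terms attenuate.
True-score variance = [0.61 + 0.85] + 1.34 = 1.46 + 1.34 = 2.8.
Reliability = 2.8 / 3.34 = 0.838.

0.838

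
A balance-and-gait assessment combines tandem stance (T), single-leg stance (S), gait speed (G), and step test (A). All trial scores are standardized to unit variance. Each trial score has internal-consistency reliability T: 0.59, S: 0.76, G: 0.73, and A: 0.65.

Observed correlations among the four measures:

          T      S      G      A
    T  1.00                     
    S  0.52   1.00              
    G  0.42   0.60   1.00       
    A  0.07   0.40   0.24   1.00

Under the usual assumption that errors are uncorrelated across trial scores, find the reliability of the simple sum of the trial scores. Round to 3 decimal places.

0.851

Var(T+S+G+A) = 4 + 2·[0.52 + 0.42 + 0.07 + 0.60 + 0.40 + 0.24] = 4 + 4.5 = 8.5.
Because errors are independent across components, Cov(Tᵢ,Tⱼ) = Cov(Xᵢ,Xⱼ); the off-diagonal part of the true-score variance is the same as above.
True-score variance = [0.59 + 0.76 + 0.73 + 0.65] + 4.5 = 2.73 + 4.5 = 7.23.
Reliability = 7.23 / 8.5 = 0.851.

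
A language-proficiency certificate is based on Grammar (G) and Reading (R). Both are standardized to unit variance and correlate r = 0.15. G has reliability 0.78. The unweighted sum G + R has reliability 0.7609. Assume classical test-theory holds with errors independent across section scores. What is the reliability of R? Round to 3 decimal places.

Var(G+R) = 2 + 2·0.15 = 2.300.
True-score variance = ρ_G + ρ_R + 2·0.15, so 0.7609 = (0.78 + ρ_R + 0.30) / 2.300.
ρ_R = 0.7609·2.300 − 0.78 − 0.30 = 0.670.

0.670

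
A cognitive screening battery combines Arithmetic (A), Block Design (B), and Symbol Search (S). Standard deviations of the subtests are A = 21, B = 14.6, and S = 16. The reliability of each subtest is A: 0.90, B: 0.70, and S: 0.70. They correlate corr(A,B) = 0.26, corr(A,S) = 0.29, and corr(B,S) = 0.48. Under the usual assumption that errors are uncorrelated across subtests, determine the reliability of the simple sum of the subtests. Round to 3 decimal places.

0.876

Var(A+B+S) = 21² + 14.6² + 16² + 2·[21·14.6·0.26 + 21·16·0.29 + 14.6·16·0.48] = 910.16 + 578.568 = 1488.73.
Because errors are independent across components, Cov(Tᵢ,Tⱼ) = Cov(Xᵢ,Xⱼ); the off-diagonal part of the true-score variance is the same as above.
True-score variance = [21²·0.90 + 14.6²·0.70 + 16²·0.70] + 578.568 = 725.312 + 578.568 = 1303.88.
Reliability = 1303.88 / 1488.73 = 0.876.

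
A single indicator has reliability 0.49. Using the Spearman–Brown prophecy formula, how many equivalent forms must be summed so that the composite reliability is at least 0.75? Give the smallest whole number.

4

k ≥ ρ*(1−ρ₁)/(ρ₁(1−ρ*)) = 0.75·0.51 / (0.49·0.25) = 3.122.
Smallest integer k = 4.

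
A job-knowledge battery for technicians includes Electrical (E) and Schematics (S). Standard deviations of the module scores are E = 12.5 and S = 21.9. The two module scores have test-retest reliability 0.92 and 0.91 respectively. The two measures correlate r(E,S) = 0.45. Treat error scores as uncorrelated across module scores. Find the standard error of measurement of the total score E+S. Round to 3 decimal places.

7.461

Var(total) = 635.86 + 246.375 = 882.235.
True-score variance = 580.195 + 246.375 = 826.57, so reliability = 0.9369.
Error variance = 882.235 − 826.57 = 55.6649; SEM = √55.6649 = 7.461.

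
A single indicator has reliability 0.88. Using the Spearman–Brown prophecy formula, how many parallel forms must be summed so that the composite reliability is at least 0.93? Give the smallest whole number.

2

k ≥ ρ*(1−ρ₁)/(ρ₁(1−ρ*)) = 0.93·0.12 / (0.88·0.07) = 1.812.
Smallest integer k = 2.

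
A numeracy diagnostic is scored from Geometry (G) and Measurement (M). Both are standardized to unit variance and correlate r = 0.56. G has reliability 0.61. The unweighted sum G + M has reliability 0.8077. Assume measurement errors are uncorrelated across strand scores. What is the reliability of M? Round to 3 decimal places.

Var(G+M) = 2 + 2·0.56 = 3.120.
True-score variance = ρ_G + ρ_M + 2·0.56, so 0.8077 = (0.61 + ρ_M + 1.12) / 3.120.
ρ_M = 0.8077·3.120 − 0.61 − 1.12 = 0.790.

0.790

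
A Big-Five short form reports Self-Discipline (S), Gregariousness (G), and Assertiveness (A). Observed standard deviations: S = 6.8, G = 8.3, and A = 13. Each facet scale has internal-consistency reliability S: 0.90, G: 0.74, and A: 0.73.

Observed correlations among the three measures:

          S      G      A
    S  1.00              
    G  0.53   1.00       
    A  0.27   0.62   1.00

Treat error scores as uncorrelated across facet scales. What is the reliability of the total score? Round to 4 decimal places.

0.8703

Var(S+G+A) = 6.8² + 8.3² + 13² + 2·[6.8·8.3·0.53 + 6.8·13·0.27 + 8.3·13·0.62] = 284.13 + 241.358 = 525.488.
With uncorrelated errors the cross-covariances are all true-score covariance, so they carry over unchanged; only the diagonal terms shrink to ρᵢσᵢ².
True-score variance = [6.8²·0.90 + 8.3²·0.74 + 13²·0.73] + 241.358 = 215.965 + 241.358 = 457.323.
Reliability = 457.323 / 525.488 = 0.8703.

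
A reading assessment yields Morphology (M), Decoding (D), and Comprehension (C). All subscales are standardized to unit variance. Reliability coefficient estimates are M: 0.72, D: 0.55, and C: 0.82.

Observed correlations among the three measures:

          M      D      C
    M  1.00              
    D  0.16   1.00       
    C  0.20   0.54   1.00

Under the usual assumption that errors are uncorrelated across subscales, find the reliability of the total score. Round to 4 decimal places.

Var(M+D+C) = 3 + 2·[0.16 + 0.20 + 0.54] = 3 + 1.8 = 4.8.
With uncorrelated errors the cross-covariances are all true-score covariance, so they carry over unchanged; only the diagonal terms shrink to ρᵢσᵢ².
True-score variance = [0.72 + 0.55 + 0.82] + 1.8 = 2.09 + 1.8 = 3.89.
Reliability = 3.89 / 4.8 = 0.8104.

0.8104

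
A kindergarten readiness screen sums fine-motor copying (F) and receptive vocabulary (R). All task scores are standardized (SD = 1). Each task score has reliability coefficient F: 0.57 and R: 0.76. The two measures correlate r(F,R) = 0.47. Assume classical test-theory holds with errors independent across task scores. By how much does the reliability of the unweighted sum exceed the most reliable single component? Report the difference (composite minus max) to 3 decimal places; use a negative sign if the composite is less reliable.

Var(sum) = 2 + 0.94 = 2.94; true-score variance = 1.33 + 0.94 = 2.27; composite reliability = 0.7721.
Max component reliability = 0.7600.
Difference = 0.7721 − 0.7600 = 0.012.

0.012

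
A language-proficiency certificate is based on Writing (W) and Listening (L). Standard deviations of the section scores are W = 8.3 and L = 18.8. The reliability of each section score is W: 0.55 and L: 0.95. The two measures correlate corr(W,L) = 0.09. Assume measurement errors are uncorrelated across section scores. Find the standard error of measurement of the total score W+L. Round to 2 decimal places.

6.98

Var(total) = 422.33 + 28.0872 = 450.417.
True-score variance = 373.658 + 28.0872 = 401.745, so reliability = 0.8919.
Error variance = 450.417 − 401.745 = 48.6725; SEM = √48.6725 = 6.98.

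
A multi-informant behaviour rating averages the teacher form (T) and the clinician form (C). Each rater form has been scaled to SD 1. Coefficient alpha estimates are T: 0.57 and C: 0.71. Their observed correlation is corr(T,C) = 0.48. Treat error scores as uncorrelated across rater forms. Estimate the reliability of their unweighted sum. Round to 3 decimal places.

Var(T+C) = 2 + 2·[0.48] = 2 + 0.96 = 2.96.
Because errors are independent across components, Cov(Tᵢ,Tⱼ) = Cov(Xᵢ,Xⱼ); the off-diagonal part of the true-score variance is the same as above.
True-score variance = [0.57 + 0.71] + 0.96 = 1.28 + 0.96 = 2.24.
Reliability = 2.24 / 2.96 = 0.757.

0.757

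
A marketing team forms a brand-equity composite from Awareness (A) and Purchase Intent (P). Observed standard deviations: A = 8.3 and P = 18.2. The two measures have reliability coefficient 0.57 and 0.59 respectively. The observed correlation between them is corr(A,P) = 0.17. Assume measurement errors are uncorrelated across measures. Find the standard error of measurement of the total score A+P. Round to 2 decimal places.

12.86

Var(total) = 400.13 + 51.3604 = 451.49.
True-score variance = 234.699 + 51.3604 = 286.059, so reliability = 0.6336.
Error variance = 451.49 − 286.059 = 165.431; SEM = √165.431 = 12.86.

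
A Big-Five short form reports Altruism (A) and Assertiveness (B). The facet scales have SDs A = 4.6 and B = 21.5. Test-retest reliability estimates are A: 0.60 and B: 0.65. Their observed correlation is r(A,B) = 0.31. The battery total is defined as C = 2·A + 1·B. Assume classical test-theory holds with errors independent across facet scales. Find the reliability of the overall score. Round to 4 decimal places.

0.7078

Var(C) = 2²·4.6² + 21.5² + 2·[2·4.6·21.5·0.31] = 546.89 + 122.636 = 669.526.
Under uncorrelated errors the observed covariances equal the true-score covariances, so only the own-variance terms attenuate.
True-score variance = [2²·4.6²·0.60 + 21.5²·0.65] + 122.636 = 351.247 + 122.636 = 473.882.
Reliability = 473.882 / 669.526 = 0.7078.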